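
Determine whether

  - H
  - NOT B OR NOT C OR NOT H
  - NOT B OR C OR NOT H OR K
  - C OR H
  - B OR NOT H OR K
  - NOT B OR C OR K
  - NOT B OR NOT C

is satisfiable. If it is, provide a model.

C = False, H = True, B = False, K = True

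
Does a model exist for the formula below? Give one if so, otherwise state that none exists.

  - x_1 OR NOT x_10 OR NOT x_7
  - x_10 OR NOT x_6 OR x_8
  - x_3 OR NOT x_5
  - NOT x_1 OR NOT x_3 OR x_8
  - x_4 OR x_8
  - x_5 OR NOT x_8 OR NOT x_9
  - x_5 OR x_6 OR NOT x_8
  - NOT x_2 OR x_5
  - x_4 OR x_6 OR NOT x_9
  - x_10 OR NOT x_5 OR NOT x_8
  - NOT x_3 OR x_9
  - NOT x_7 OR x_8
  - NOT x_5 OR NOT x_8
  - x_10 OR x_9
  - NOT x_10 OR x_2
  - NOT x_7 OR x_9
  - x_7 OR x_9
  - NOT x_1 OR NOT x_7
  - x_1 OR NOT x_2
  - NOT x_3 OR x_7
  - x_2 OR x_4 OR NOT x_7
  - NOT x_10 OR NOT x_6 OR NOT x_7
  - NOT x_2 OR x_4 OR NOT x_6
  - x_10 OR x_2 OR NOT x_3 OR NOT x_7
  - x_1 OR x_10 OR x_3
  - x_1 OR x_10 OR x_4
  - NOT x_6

Unit clause (NOT x_6) forces x_6 = False.
Set x_1 = True.
  then (NOT x_1 OR NOT x_7) forces x_7 = False.
  then (NOT x_3 OR x_7) forces x_3 = False.
  then (x_3 OR NOT x_5) forces x_5 = False.
  then (x_5 OR x_6 OR NOT x_8) forces x_8 = False.
  then (NOT x_2 OR x_5) forces x_2 = False.
  then (NOT x_10 OR x_2) forces x_10 = False.
  then (x_7 OR x_9) forces x_9 = True.
  then (x_4 OR x_8) forces x_4 = True.
All clauses satisfied.

x_1: True, x_2: False, x_3: False, x_4: True, x_5: False, x_6: False, x_7: False, x_8: False, x_9: True, x_10: False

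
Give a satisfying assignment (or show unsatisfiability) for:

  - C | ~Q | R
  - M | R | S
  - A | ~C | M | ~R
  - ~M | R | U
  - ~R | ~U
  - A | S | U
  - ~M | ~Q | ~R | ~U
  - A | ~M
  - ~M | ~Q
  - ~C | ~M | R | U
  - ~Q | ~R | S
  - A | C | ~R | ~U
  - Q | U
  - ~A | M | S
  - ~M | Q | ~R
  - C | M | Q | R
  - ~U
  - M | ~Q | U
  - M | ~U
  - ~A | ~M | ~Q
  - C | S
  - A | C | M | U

Unsatisfiable

Case U = True:
  Clause (~U) is falsified — contradiction.
Case U = False:
  (Q | U) forces Q = True.
  (~M | ~Q) forces M = False.
  Clause (M | ~Q | U) is falsified — contradiction.
Both cases fail, so the formula is unsatisfiable.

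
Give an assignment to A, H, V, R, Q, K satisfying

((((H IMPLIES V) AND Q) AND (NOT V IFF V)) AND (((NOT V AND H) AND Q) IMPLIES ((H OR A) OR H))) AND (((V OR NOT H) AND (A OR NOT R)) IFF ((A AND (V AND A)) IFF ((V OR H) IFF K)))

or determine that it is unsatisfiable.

The conjunct NOT V IFF V is unsatisfiable on its own:
  V=F: evaluates to False.
  V=T: evaluates to False.
So the whole conjunction is unsatisfiable.

UNSATISFIABLE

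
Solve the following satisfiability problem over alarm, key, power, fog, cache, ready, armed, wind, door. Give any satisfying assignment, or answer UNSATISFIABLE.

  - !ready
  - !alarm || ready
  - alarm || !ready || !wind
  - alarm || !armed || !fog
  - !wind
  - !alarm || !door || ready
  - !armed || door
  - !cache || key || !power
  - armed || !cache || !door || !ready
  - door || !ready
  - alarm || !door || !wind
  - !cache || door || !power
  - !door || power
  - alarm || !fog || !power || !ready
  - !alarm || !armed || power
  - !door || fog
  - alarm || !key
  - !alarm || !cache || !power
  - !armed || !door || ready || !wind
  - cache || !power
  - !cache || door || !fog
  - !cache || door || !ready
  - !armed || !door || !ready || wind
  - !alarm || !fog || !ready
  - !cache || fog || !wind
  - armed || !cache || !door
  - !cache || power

alarm: False; key: False; power: False; fog: False; cache: False; ready: False; armed: False; wind: False; door: False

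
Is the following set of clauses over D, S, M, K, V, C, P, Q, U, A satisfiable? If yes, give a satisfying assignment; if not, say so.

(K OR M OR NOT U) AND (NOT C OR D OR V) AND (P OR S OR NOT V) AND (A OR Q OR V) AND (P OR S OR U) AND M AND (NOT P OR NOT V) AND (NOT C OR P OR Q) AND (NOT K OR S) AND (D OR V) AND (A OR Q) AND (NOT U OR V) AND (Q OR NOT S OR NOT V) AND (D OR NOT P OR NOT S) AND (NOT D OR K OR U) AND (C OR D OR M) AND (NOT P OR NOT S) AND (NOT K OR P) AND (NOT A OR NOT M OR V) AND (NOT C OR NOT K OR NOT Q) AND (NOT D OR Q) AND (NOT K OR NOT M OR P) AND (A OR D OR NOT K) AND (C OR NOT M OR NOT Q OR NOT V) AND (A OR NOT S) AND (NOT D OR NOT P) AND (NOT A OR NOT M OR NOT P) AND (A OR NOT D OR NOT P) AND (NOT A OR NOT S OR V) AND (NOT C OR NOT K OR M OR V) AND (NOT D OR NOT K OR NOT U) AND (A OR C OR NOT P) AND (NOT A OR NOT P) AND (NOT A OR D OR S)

Unit clause (M) forces M = True.
Set D = False.
  then (D OR V) forces V = True.
  then (NOT P OR NOT V) forces P = False.
  then (NOT K OR P) forces K = False.
  then (P OR S OR NOT V) forces S = True.
  then (Q OR NOT S OR NOT V) forces Q = True.
  then (C OR NOT M OR NOT Q OR NOT V) forces C = True.
  then (A OR NOT S) forces A = True.
Set U = True.
All clauses satisfied.

D = False, S = True, M = True, K = False, V = True, C = True, P = False, Q = True, U = True, A = True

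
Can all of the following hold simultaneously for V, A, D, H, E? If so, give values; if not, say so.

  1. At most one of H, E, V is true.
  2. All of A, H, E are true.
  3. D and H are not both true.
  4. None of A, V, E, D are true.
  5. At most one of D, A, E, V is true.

Case A = True:
  Constraint (4) is violated (A=T) — contradiction.
Case A = False:
  Constraint (2) is violated (A=F) — contradiction.
Both cases fail — unsatisfiable.

No satisfying assignment exists.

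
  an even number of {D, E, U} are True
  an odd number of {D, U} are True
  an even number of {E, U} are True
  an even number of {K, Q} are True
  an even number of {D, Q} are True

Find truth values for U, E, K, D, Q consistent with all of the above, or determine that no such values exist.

U = True; E = True; K = False; D = False; Q = False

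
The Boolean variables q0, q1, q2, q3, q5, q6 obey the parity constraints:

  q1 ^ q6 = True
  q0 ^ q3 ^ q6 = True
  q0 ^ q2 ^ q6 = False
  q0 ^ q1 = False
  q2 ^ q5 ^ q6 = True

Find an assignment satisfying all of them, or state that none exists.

q0 = True, q1 = True, q2 = True, q3 = False, q5 = False, q6 = False

q1 ^ q6 = T ^ F = True ✓
q0 ^ q3 ^ q6 = T ^ F ^ F = True ✓
q0 ^ q2 ^ q6 = T ^ T ^ F = False ✓
q0 ^ q1 = T ^ T = False ✓
q2 ^ q5 ^ q6 = T ^ F ^ F = True ✓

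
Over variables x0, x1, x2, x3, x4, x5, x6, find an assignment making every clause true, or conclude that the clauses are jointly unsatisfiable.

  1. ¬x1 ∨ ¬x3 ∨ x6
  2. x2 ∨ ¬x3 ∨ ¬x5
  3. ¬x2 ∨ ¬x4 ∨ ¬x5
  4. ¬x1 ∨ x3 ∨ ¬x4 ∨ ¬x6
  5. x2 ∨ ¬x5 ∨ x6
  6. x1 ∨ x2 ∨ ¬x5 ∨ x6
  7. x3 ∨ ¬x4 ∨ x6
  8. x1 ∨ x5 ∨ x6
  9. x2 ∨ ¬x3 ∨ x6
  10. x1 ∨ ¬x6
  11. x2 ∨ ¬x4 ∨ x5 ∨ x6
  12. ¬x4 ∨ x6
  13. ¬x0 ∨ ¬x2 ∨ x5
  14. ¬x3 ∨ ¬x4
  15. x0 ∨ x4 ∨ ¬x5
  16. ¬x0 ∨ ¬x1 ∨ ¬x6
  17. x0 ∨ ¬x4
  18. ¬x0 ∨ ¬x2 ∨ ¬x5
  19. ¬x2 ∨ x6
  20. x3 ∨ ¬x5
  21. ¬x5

x0 = True, x1 = True, x2 = False, x3 = False, x4 = False, x5 = False, x6 = False

Unit clause (¬x5) forces x5 = False.
Set x0 = True.
  then (¬x0 ∨ ¬x2 ∨ x5) forces x2 = False.
Try x1 = False:
  (x1 ∨ x5 ∨ x6) forces x6 = True.
  clause (x1 ∨ ¬x6) is falsified — backtrack.
So x1 = True.
  then (¬x0 ∨ ¬x1 ∨ ¬x6) forces x6 = False.
  then (¬x1 ∨ ¬x3 ∨ x6) forces x3 = False.
  then (x3 ∨ ¬x4 ∨ x6) forces x4 = False.
All clauses satisfied.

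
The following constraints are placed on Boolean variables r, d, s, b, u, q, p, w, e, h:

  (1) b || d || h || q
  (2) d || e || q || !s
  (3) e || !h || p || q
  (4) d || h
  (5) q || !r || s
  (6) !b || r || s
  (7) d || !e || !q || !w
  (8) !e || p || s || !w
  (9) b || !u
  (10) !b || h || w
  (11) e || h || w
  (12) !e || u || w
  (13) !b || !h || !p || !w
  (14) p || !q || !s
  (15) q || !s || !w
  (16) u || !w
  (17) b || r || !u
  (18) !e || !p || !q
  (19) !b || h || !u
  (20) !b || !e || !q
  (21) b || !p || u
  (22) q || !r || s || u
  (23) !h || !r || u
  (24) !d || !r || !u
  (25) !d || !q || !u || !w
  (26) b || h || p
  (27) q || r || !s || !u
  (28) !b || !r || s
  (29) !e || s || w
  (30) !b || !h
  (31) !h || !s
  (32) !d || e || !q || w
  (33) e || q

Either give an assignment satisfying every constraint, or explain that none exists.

r=F, d=F, s=F, b=F, u=F, q=T, p=F, w=F, e=F, h=T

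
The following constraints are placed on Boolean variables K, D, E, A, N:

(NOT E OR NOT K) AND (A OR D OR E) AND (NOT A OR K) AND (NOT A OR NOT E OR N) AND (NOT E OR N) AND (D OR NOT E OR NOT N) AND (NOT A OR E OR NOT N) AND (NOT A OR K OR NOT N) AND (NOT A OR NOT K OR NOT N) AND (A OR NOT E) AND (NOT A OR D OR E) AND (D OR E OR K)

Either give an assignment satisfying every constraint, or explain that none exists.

Set K = True.
  then (NOT E OR NOT K) forces E = False.
Set D = True.
Set A = False.
Set N = False.
All clauses satisfied.

K = True; D = True; E = False; A = False; N = False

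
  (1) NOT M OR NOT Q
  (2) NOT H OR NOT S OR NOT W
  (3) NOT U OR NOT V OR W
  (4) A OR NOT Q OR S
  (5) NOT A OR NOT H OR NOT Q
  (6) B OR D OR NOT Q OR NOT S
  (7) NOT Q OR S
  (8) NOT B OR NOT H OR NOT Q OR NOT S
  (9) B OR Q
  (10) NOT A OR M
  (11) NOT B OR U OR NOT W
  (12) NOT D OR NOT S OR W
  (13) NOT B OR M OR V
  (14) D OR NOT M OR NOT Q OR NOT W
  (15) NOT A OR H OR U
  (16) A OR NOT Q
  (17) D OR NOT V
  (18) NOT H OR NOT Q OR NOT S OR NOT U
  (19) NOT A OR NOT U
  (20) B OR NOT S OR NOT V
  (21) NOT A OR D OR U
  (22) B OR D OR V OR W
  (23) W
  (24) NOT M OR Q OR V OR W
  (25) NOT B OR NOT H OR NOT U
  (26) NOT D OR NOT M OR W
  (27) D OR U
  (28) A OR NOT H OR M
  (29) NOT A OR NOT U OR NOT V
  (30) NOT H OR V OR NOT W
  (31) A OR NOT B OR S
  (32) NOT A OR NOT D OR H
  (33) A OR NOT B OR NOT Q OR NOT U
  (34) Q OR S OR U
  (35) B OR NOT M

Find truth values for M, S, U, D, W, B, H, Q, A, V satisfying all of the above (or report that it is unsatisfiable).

M: False, S: True, U: True, D: True, W: True, B: True, H: False, Q: False, A: False, V: True

Unit clause (W) forces W = True.
Set M = False.
  then (NOT A OR M) forces A = False.
  then (A OR NOT Q) forces Q = False.
  then (A OR NOT H OR M) forces H = False.
  then (B OR Q) forces B = True.
  then (NOT B OR U OR NOT W) forces U = True.
  then (NOT B OR M OR V) forces V = True.
  then (D OR NOT V) forces D = True.
  then (A OR NOT B OR S) forces S = True.
All clauses satisfied.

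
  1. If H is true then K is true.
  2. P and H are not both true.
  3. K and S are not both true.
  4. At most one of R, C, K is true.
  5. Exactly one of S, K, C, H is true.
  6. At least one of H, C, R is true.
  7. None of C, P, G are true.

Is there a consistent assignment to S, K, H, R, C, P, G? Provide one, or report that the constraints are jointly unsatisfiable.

S = True, K = False, H = False, R = True, C = False, P = False, G = False

  (1) H=F ⇒ K: vacuous ✓
  (2) P=F, H=F — not both ✓
  (3) K=F, S=T — not both ✓
  (4) {R, C, K}: 1 true — at most one ✓
  (5) {S, K, C, H}: 1 true — exactly one ✓
  (6) {H, C, R}: 1 true — at least one ✓
  (7) {C, P, G}: 0 true — none ✓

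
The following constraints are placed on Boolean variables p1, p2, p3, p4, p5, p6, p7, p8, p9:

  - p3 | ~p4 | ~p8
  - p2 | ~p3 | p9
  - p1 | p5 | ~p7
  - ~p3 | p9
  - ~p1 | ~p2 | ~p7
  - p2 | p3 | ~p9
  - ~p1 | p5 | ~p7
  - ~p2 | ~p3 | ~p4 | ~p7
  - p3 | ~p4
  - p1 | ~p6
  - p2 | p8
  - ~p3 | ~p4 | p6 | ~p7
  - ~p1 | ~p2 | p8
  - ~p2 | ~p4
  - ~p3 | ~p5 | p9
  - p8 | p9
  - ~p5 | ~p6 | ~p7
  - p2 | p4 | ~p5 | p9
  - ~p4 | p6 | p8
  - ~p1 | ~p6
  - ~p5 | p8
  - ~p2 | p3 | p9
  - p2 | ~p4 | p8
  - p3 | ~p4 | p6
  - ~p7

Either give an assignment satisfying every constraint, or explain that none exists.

p1=T, p2=T, p3=T, p4=F, p5=F, p6=F, p7=F, p8=T, p9=T

Unit clause (~p7) forces p7 = False.
Set p1 = True.
  then (~p1 | ~p6) forces p6 = False.
Set p2 = True.
  then (~p1 | ~p2 | p8) forces p8 = True.
  then (~p2 | ~p4) forces p4 = False.
Set p3 = True.
  then (~p3 | p9) forces p9 = True.
Set p5 = False.
All clauses satisfied.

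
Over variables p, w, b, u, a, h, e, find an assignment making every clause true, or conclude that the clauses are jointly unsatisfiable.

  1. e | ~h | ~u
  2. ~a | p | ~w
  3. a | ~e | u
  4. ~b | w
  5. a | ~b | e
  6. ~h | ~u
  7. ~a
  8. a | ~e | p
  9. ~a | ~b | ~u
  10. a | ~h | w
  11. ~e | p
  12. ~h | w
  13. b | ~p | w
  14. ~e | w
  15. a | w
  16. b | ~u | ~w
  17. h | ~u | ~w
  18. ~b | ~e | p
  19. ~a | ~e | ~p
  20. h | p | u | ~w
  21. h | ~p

p = True; w = True; b = False; u = False; a = False; h = True; e = False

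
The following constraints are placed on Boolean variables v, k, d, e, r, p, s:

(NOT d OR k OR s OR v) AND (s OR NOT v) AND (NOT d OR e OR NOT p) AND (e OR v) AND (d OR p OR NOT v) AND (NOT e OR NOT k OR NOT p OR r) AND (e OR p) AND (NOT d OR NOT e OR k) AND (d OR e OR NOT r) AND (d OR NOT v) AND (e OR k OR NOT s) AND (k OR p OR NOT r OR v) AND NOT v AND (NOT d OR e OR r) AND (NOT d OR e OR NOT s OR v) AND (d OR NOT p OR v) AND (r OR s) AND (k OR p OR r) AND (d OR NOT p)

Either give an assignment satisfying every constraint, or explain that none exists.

Unit clause (NOT v) forces v = False.
In (e OR v) only e is left, so e = True.
Try k = False:
  (NOT d OR NOT e OR k) forces d = False.
  (d OR NOT p OR v) forces p = False.
  (k OR p OR NOT r OR v) forces r = False.
  clause (k OR p OR r) is falsified — backtrack.
So k = True.
Set d = True.
Set r = True.
Set p = False.
Set s = True.
All clauses satisfied.

v = False, k = True, d = True, e = True, r = True, p = False, s = True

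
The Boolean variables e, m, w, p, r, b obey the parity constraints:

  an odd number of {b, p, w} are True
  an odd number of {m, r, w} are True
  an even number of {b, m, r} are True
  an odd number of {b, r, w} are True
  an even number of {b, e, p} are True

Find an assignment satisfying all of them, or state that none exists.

e: True, m: True, w: False, p: False, r: False, b: True

{b, p, w}: 1 true → odd ✓
{m, r, w}: 1 true → odd ✓
{b, m, r}: 2 true → even ✓
{b, r, w}: 1 true → odd ✓
{b, e, p}: 2 true → even ✓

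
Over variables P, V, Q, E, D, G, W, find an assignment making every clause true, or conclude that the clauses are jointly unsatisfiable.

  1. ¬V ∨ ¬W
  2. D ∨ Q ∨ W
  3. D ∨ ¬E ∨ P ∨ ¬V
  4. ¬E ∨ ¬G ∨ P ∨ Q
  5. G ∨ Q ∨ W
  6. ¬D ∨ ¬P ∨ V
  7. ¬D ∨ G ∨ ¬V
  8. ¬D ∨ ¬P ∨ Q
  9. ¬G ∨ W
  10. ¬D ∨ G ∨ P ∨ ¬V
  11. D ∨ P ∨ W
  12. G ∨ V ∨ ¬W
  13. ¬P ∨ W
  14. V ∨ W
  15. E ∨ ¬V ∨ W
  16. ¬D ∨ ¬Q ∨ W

P: True, V: False, Q: False, E: True, D: False, G: True, W: True

Set P = True.
  then (¬P ∨ W) forces W = True.
  then (¬V ∨ ¬W) forces V = False.
  then (¬D ∨ ¬P ∨ V) forces D = False.
  then (G ∨ V ∨ ¬W) forces G = True.
Set Q = False.
Set E = True.
All clauses satisfied.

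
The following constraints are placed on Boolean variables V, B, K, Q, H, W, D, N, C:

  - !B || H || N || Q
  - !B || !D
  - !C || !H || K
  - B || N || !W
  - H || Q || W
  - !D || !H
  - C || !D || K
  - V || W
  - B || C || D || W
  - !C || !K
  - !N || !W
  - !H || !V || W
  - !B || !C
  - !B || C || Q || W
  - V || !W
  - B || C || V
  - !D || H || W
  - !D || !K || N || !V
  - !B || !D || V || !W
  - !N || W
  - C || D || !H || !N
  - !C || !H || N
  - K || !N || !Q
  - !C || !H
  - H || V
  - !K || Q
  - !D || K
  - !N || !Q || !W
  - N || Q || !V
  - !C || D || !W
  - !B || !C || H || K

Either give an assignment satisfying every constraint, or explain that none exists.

V=T; B=T; K=T; Q=T; H=F; W=T; D=F; N=F; C=F

Try V = False:
  (V || W) forces W = True.
  clause (V || !W) is falsified — backtrack.
So V = True.
Set B = True.
  then (!B || !D) forces D = False.
  then (!B || !C) forces C = False.
Set K = True.
  then (!K || Q) forces Q = True.
Set H = False.
Set W = True.
  then (!N || !W) forces N = False.
All clauses satisfied.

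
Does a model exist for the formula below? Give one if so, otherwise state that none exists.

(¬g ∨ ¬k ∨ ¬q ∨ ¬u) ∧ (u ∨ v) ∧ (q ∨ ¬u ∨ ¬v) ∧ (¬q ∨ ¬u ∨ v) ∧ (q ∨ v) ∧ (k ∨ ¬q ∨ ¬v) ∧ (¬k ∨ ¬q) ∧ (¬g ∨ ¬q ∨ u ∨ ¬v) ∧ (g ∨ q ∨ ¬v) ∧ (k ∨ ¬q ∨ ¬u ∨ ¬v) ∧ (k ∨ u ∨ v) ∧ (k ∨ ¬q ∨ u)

v = True, g = True, u = False, q = False, k = False

Set v = True.
Try g = False:
  (g ∨ q ∨ ¬v) forces q = True.
  (k ∨ ¬q ∨ ¬v) forces k = True.
  clause (¬k ∨ ¬q) is falsified — backtrack.
So g = True.
Set u = False.
  then (¬g ∨ ¬q ∨ u ∨ ¬v) forces q = False.
Set k = False.
All clauses satisfied.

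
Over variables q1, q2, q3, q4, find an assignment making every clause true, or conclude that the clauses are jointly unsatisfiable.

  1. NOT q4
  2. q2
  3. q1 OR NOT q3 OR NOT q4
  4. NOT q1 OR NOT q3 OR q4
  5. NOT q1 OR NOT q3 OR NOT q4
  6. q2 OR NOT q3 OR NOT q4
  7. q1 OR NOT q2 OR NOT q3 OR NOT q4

q1 = False, q2 = True, q3 = False, q4 = False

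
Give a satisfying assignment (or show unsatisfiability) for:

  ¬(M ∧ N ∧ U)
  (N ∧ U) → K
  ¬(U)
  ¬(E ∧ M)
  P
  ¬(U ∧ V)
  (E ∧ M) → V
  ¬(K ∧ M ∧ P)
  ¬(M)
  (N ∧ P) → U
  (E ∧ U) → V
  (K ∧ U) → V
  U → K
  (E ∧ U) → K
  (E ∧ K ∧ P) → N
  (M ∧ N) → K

Unit clause (¬M) forces M = False.
Unit clause (P) forces P = True.
Unit clause (¬U) forces U = False.
In (¬N ∨ ¬P ∨ U) only ¬N is left, so N = False.
Set E = False.
Set K = True.
Set V = True.
All clauses satisfied.

U: False; E: False; N: False; K: True; M: False; P: True; V: True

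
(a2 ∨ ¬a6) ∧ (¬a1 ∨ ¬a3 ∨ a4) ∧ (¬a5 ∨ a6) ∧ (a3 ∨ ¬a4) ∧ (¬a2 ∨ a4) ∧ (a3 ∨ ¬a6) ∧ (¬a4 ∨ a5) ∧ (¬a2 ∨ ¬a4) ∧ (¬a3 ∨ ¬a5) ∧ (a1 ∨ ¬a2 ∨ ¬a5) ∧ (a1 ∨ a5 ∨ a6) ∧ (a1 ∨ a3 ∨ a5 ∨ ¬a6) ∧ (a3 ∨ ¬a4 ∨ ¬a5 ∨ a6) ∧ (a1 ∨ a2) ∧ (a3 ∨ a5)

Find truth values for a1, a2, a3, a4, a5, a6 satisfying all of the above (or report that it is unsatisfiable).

Case a2 = True:
  (¬a2 ∨ a4) forces a4 = True.
  Clause (¬a2 ∨ ¬a4) is falsified — contradiction.
Case a2 = False:
  (a2 ∨ ¬a6) forces a6 = False.
  (¬a5 ∨ a6) forces a5 = False.
  (¬a4 ∨ a5) forces a4 = False.
  (a1 ∨ a5 ∨ a6) forces a1 = True.
  (¬a1 ∨ ¬a3 ∨ a4) forces a3 = False.
  Clause (a3 ∨ a5) is falsified — contradiction.
Both cases fail, so the formula is unsatisfiable.

UNSATISFIABLE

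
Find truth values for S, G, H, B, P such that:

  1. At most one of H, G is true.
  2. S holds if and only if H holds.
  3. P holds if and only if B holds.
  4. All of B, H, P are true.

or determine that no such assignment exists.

S=T; G=F; H=T; B=T; P=T

  (1) {H, G}: 1 true — at most one ✓
  (2) S=T, H=T — same ✓
  (3) P=T, B=T — same ✓
  (4) {B, H, P}: all 3 true ✓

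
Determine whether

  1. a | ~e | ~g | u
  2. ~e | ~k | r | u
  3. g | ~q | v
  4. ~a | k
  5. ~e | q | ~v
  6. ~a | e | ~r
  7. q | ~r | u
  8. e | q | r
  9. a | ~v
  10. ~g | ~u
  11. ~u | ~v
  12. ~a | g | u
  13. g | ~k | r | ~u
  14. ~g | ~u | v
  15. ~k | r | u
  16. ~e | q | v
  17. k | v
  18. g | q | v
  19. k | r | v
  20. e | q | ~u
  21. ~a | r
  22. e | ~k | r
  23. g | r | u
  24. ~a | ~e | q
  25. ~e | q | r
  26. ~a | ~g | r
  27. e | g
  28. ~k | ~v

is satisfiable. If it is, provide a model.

g = True, v = False, k = True, u = False, e = True, q = True, r = True, a = True

Set g = True.
  then (~g | ~u) forces u = False.
Try v = True:
  (a | ~v) forces a = True.
  (~a | k) forces k = True.
  clause (~k | ~v) is falsified — backtrack.
So v = False.
  then (k | v) forces k = True.
  then (~k | r | u) forces r = True.
  then (q | ~r | u) forces q = True.
Set e = True.
  then (a | ~e | ~g | u) forces a = True.
All clauses satisfied.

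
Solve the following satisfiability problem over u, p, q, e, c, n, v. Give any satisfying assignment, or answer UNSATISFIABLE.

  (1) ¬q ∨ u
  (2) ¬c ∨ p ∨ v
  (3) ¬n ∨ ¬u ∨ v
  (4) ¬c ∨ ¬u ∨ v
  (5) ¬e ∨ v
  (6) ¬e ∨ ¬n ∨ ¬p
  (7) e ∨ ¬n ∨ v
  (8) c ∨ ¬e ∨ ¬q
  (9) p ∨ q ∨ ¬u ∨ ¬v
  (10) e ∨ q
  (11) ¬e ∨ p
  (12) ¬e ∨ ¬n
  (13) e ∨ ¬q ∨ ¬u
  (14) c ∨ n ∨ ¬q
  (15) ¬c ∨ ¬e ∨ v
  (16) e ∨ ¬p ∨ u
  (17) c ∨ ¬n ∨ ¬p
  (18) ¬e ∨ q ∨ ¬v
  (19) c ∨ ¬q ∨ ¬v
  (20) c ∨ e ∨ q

Try u = False:
  (¬q ∨ u) forces q = False.
  (e ∨ q) forces e = True.
  (¬e ∨ v) forces v = True.
  clause (¬e ∨ q ∨ ¬v) is falsified — backtrack.
So u = True.
Set p = True.
Set q = True.
  then (e ∨ ¬q ∨ ¬u) forces e = True.
  then (¬e ∨ v) forces v = True.
  then (¬e ∨ ¬n ∨ ¬p) forces n = False.
  then (c ∨ ¬e ∨ ¬q) forces c = True.
All clauses satisfied.

u = True, p = True, q = True, e = True, c = True, n = False, v = True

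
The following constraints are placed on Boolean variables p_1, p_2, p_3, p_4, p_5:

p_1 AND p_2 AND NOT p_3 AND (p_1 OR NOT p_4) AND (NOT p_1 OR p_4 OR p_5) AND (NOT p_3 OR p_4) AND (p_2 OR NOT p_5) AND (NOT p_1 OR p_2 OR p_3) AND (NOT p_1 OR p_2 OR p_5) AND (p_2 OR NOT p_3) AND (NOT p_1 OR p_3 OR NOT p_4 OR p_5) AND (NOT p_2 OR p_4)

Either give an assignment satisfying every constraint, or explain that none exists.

p_1=T, p_2=T, p_3=F, p_4=T, p_5=T

Unit clause (p_1) forces p_1 = True.
Unit clause (p_2) forces p_2 = True.
Unit clause (NOT p_3) forces p_3 = False.
In (NOT p_2 OR p_4) only p_4 is left, so p_4 = True.
In (NOT p_1 OR p_3 OR NOT p_4 OR p_5) only p_5 is left, so p_5 = True.
All clauses satisfied.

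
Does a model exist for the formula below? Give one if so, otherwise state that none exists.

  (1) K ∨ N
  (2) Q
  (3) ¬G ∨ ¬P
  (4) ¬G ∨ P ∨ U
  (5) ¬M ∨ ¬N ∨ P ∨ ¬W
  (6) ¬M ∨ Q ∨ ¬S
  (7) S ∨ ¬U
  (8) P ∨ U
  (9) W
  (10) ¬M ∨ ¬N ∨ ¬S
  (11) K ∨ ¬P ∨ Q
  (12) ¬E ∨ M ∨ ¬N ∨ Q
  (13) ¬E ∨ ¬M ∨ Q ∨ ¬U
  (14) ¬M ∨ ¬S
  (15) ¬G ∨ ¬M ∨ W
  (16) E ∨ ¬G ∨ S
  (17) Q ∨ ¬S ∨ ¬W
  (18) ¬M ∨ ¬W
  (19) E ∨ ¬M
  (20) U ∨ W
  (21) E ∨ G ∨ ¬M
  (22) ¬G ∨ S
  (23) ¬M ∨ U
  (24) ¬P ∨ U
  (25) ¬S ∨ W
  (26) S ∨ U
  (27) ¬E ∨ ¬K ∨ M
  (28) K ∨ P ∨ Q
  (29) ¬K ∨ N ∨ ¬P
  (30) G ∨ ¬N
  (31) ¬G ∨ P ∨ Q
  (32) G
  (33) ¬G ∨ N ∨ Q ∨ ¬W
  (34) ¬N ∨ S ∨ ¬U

Q = True, K = False, U = True, W = True, N = True, G = True, S = True, E = True, M = False, P = False

Unit clause (Q) forces Q = True.
Unit clause (W) forces W = True.
In (¬M ∨ ¬W) only ¬M is left, so M = False.
Unit clause (G) forces G = True.
In (¬G ∨ ¬P) only ¬P is left, so P = False.
In (¬G ∨ P ∨ U) only U is left, so U = True.
In (S ∨ ¬U) only S is left, so S = True.
Set K = False.
  then (K ∨ N) forces N = True.
Set E = True.
All clauses satisfied.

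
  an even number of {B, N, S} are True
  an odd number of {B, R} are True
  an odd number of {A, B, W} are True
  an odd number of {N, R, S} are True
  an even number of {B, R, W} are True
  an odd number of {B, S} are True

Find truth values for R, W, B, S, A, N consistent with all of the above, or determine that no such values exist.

R = False, W = True, B = True, S = False, A = True, N = True

{B, N, S}: 2 true → even ✓
{B, R}: 1 true → odd ✓
{A, B, W}: 3 true → odd ✓
{N, R, S}: 1 true → odd ✓
{B, R, W}: 2 true → even ✓
{B, S}: 1 true → odd ✓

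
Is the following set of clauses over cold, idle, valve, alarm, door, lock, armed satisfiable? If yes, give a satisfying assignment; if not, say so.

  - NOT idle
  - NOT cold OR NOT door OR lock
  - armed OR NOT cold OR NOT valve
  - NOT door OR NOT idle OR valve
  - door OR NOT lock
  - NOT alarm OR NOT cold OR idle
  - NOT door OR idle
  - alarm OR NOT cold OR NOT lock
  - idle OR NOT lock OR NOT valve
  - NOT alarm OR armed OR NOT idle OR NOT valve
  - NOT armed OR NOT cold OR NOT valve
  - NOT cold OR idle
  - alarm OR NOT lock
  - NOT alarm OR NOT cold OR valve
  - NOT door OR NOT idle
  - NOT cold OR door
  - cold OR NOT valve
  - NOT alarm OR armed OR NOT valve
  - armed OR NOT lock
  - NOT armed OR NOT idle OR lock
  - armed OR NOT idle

cold=F; idle=F; valve=F; alarm=F; door=F; lock=F; armed=T

Unit clause (NOT idle) forces idle = False.
In (NOT door OR idle) only NOT door is left, so door = False.
In (NOT cold OR idle) only NOT cold is left, so cold = False.
In (cold OR NOT valve) only NOT valve is left, so valve = False.
In (door OR NOT lock) only NOT lock is left, so lock = False.
Set alarm = False.
Set armed = True.
All clauses satisfied.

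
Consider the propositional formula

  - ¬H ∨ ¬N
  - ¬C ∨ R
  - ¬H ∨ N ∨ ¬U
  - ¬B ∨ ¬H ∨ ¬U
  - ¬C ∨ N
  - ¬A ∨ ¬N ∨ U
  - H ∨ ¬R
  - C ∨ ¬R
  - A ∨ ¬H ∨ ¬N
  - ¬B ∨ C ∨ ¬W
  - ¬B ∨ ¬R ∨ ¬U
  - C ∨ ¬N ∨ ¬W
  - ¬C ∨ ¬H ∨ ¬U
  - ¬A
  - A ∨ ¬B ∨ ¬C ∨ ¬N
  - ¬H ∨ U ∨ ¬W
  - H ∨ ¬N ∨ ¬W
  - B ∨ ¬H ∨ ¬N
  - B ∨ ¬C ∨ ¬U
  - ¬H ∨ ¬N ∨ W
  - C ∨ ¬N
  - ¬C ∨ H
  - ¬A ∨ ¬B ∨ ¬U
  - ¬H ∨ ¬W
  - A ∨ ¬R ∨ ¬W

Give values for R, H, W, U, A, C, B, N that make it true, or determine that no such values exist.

Unit clause (¬A) forces A = False.
Try R = True:
  (H ∨ ¬R) forces H = True.
  (¬H ∨ ¬N) forces N = False.
  (¬H ∨ N ∨ ¬U) forces U = False.
  (¬C ∨ N) forces C = False.
  clause (C ∨ ¬R) is falsified — backtrack.
So R = False.
  then (¬C ∨ R) forces C = False.
  then (C ∨ ¬N) forces N = False.
Set H = True.
  then (¬H ∨ N ∨ ¬U) forces U = False.
  then (¬H ∨ U ∨ ¬W) forces W = False.
Set B = False.
All clauses satisfied.

R: False, H: True, W: False, U: False, A: False, C: False, B: False, N: False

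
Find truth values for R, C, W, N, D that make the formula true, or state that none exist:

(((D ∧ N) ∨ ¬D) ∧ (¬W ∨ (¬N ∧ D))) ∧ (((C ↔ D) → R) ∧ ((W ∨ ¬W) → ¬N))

R=T; C=T; W=F; N=F; D=F

  ((D ∧ N) ∨ ¬D) ∧ (¬W ∨ (¬N ∧ D)) = True
    (D ∧ N) ∨ ¬D = True
      D ∧ N = False
      ¬D = True
    ¬W ∨ (¬N ∧ D) = True
      ¬W = True
      ¬N ∧ D = False
        ¬N = True
  ((C ↔ D) → R) ∧ ((W ∨ ¬W) → ¬N) = True
    (C ↔ D) → R = True
      C ↔ D = False
    (W ∨ ¬W) → ¬N = True
      W ∨ ¬W = True
        ¬W = True
      ¬N = True
Both conjuncts True, so the formula holds.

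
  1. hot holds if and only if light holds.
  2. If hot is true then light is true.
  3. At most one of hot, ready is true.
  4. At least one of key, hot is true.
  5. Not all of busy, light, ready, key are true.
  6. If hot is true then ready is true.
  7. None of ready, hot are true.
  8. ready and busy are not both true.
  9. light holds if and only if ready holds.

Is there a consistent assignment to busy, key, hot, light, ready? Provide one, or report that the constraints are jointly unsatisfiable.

busy = False, key = True, hot = False, light = False, ready = False

  (1) hot=F, light=F — same ✓
  (2) hot=F ⇒ light: vacuous ✓
  (3) {hot, ready}: 0 true — at most one ✓
  (4) {key, hot}: 1 true — at least one ✓
  (5) {busy, light, ready, key}: 1/4 true — not all ✓
  (6) hot=F ⇒ ready: vacuous ✓
  (7) {ready, hot}: 0 true — none ✓
  (8) ready=F, busy=F — not both ✓
  (9) light=F, ready=F — same ✓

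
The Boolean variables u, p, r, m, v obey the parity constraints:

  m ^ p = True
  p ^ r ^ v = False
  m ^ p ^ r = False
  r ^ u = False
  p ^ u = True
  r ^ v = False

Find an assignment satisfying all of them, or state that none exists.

u = True, p = False, r = True, m = True, v = True

m ^ p = T ^ F = True ✓
p ^ r ^ v = F ^ T ^ T = False ✓
m ^ p ^ r = T ^ F ^ T = False ✓
r ^ u = T ^ T = False ✓
p ^ u = F ^ T = True ✓
r ^ v = T ^ T = False ✓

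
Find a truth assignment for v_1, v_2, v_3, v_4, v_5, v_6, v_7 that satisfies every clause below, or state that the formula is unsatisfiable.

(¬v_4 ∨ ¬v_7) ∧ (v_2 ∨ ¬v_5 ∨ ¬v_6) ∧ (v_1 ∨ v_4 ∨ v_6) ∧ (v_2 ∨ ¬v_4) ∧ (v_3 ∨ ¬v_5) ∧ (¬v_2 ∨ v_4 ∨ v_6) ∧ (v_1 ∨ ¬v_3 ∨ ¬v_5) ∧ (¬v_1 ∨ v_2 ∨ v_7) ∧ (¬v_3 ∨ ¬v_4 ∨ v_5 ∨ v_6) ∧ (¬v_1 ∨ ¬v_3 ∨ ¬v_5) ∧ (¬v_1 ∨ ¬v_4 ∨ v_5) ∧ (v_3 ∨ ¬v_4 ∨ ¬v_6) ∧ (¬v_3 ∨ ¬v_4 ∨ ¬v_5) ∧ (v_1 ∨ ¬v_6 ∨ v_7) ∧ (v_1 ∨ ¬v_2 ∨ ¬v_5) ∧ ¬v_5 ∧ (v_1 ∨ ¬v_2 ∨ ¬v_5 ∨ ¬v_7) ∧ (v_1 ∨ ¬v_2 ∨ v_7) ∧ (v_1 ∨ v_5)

Unit clause (¬v_5) forces v_5 = False.
In (v_1 ∨ v_5) only v_1 is left, so v_1 = True.
In (¬v_1 ∨ ¬v_4 ∨ v_5) only ¬v_4 is left, so v_4 = False.
Set v_2 = True.
  then (¬v_2 ∨ v_4 ∨ v_6) forces v_6 = True.
Set v_3 = True.
Set v_7 = True.
All clauses satisfied.

v_1 = True, v_2 = True, v_3 = True, v_4 = False, v_5 = False, v_6 = True, v_7 = True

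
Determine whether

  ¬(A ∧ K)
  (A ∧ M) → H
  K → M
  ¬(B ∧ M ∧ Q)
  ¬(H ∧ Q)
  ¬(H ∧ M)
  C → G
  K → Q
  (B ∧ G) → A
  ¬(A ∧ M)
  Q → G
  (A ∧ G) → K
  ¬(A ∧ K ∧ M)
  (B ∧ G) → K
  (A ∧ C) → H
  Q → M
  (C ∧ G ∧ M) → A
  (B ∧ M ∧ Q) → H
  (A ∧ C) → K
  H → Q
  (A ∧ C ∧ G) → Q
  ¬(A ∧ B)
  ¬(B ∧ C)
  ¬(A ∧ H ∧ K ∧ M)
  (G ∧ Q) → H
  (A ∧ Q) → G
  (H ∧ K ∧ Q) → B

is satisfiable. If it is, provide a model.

Q = False; G = True; B = False; M = False; C = True; H = False; K = False; A = False

Set Q = False.
  then (¬H ∨ Q) forces H = False.
  then (¬K ∨ Q) forces K = False.
Set G = True.
  then (¬A ∨ ¬G ∨ K) forces A = False.
  then (¬B ∨ ¬G ∨ K) forces B = False.
Set M = False.
Set C = True.
All clauses satisfied.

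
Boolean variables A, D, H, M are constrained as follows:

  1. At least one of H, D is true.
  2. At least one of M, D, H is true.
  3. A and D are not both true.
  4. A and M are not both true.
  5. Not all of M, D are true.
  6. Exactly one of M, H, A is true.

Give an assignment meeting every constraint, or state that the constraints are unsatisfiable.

A: False, D: False, H: True, M: False

  (1) {H, D}: 1 true — at least one ✓
  (2) {M, D, H}: 1 true — at least one ✓
  (3) A=F, D=F — not both ✓
  (4) A=F, M=F — not both ✓
  (5) {M, D}: 0/2 true — not all ✓
  (6) {M, H, A}: 1 true — exactly one ✓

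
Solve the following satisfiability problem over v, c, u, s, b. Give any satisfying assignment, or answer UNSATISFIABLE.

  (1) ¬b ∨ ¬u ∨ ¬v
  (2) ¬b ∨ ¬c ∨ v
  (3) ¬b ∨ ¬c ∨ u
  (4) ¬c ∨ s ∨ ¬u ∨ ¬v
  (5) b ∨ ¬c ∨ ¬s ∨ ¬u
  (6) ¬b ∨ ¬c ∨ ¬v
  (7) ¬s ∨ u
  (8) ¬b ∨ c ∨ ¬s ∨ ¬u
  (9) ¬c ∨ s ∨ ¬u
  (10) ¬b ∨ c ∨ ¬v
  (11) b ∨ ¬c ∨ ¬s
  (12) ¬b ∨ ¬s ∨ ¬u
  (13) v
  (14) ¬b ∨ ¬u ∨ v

Unit clause (v) forces v = True.
Set c = False.
  then (¬b ∨ c ∨ ¬v) forces b = False.
Set u = True.
Set s = True.
All clauses satisfied.

v: True; c: False; u: True; s: True; b: False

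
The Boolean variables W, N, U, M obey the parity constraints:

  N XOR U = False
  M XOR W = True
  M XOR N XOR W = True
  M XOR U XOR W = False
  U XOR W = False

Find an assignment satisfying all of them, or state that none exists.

Unsatisfiable

Adding constraints 1, 3, 4 mod 2: every variable appears an even number of times on the left, so the left side is 0.
But the right sides sum to 1 (mod 2). 0 ≠ 1 — the system is inconsistent.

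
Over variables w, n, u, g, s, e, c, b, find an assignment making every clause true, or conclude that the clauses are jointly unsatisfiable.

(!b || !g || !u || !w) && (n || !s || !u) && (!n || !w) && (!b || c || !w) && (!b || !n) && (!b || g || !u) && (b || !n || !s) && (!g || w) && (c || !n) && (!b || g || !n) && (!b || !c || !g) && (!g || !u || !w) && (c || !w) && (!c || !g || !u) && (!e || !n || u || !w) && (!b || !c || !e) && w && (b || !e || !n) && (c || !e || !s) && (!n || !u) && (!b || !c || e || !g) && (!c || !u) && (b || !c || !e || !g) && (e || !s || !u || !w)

Unit clause (w) forces w = True.
In (!n || !w) only !n is left, so n = False.
In (c || !w) only c is left, so c = True.
In (!c || !u) only !u is left, so u = False.
Set g = True.
  then (!b || !c || !g) forces b = False.
  then (b || !c || !e || !g) forces e = False.
Set s = True.
All clauses satisfied.

w: True; n: False; u: False; g: True; s: True; e: False; c: True; b: False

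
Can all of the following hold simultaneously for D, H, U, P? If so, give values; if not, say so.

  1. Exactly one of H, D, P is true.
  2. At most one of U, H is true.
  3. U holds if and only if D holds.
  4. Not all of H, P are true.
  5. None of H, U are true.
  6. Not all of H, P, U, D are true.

D=F, H=F, U=F, P=T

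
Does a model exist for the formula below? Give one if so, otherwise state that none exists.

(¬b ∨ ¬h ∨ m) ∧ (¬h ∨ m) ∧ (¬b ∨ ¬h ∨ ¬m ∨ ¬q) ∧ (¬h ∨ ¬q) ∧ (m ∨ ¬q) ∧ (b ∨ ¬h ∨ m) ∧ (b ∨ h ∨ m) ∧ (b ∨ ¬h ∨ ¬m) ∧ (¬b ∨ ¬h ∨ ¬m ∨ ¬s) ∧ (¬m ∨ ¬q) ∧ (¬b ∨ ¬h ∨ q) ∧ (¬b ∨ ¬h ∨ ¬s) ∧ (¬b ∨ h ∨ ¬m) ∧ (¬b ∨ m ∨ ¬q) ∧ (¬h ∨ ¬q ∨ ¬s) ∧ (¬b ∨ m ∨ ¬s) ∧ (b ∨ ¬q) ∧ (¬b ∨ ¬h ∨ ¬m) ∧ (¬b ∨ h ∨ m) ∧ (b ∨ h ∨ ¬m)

Case m = True:
  (¬m ∨ ¬q) forces q = False.
  If b = True:
    (¬b ∨ ¬h ∨ q) forces h = False.
    clause (¬b ∨ h ∨ ¬m) is falsified.
  If b = False:
    (b ∨ ¬h ∨ ¬m) forces h = False.
    clause (b ∨ h ∨ ¬m) is falsified.
  Every sub-case reaches a contradiction.
Case m = False:
  (¬h ∨ m) forces h = False.
  (m ∨ ¬q) forces q = False.
  (b ∨ h ∨ m) forces b = True.
  Clause (¬b ∨ h ∨ m) is falsified — contradiction.
Both cases fail, so the formula is unsatisfiable.

Unsatisfiable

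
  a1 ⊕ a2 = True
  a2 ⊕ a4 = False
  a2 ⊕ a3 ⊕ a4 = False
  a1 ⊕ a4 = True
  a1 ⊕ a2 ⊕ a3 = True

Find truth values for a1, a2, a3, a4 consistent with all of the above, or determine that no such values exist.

a1 = False; a2 = True; a3 = False; a4 = True

a1 ⊕ a2 = F ⊕ T = True ✓
a2 ⊕ a4 = T ⊕ T = False ✓
a2 ⊕ a3 ⊕ a4 = T ⊕ F ⊕ T = False ✓
a1 ⊕ a4 = F ⊕ T = True ✓
a1 ⊕ a2 ⊕ a3 = F ⊕ T ⊕ F = True ✓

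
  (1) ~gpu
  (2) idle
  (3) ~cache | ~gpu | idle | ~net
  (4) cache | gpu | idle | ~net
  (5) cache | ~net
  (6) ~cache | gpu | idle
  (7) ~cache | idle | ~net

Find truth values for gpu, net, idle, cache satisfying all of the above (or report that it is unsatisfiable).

gpu = False; net = False; idle = True; cache = True

Unit clause (~gpu) forces gpu = False.
Unit clause (idle) forces idle = True.
Set net = False.
Set cache = True.
All clauses satisfied.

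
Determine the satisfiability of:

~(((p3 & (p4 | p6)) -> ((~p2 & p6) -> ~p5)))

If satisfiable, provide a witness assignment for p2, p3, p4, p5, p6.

p2 = False; p3 = True; p4 = False; p5 = True; p6 = True

  ~(((p3 & (p4 | p6)) -> ((~p2 & p6) -> ~p5))) = True
    (p3 & (p4 | p6)) -> ((~p2 & p6) -> ~p5) = False
      p3 & (p4 | p6) = True
        p4 | p6 = True
      (~p2 & p6) -> ~p5 = False
        ~p2 & p6 = True
          ~p2 = True
        ~p5 = False
The formula evaluates to True.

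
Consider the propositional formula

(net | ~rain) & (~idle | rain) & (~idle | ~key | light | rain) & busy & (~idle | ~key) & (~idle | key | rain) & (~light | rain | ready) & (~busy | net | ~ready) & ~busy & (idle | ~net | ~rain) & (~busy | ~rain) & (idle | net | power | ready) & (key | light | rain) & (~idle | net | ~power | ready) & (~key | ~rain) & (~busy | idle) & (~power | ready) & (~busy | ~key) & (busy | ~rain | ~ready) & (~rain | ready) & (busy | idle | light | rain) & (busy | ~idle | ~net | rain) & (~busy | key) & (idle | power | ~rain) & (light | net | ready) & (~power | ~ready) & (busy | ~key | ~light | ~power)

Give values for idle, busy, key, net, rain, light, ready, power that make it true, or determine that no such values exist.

Case busy = True:
  Clause (~busy) is falsified — contradiction.
Case busy = False:
  Clause (busy) is falsified — contradiction.
Both cases fail, so the formula is unsatisfiable.

The formula is unsatisfiable.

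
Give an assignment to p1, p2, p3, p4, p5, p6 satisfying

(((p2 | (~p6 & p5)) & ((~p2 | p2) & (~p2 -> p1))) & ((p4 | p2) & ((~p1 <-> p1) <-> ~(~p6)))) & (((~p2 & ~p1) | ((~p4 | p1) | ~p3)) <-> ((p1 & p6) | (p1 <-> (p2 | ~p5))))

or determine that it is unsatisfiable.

p1=T, p2=T, p3=T, p4=T, p5=T, p6=F

  ((p2 | (~p6 & p5)) & ((~p2 | p2) & (~p2 -> p1))) & ((p4 | p2) & ((~p1 <-> p1) <-> ~(~p6))) = True
    (p2 | (~p6 & p5)) & ((~p2 | p2) & (~p2 -> p1)) = True
      p2 | (~p6 & p5) = True
        ~p6 & p5 = True
          ~p6 = True
      (~p2 | p2) & (~p2 -> p1) = True
        ~p2 | p2 = True
          ~p2 = False
        ~p2 -> p1 = True
          ~p2 = False
    (p4 | p2) & ((~p1 <-> p1) <-> ~(~p6)) = True
      p4 | p2 = True
      (~p1 <-> p1) <-> ~(~p6) = True
        ~p1 <-> p1 = False
          ~p1 = False
        ~(~p6) = False
          ~p6 = True
  ((~p2 & ~p1) | ((~p4 | p1) | ~p3)) <-> ((p1 & p6) | (p1 <-> (p2 | ~p5))) = True
    (~p2 & ~p1) | ((~p4 | p1) | ~p3) = True
      ~p2 & ~p1 = False
        ~p2 = False
        ~p1 = False
      (~p4 | p1) | ~p3 = True
        ~p4 | p1 = True
          ~p4 = False
        ~p3 = False
    (p1 & p6) | (p1 <-> (p2 | ~p5)) = True
      p1 & p6 = False
      p1 <-> (p2 | ~p5) = True
        p2 | ~p5 = True
          ~p5 = False
Both conjuncts True, so the formula holds.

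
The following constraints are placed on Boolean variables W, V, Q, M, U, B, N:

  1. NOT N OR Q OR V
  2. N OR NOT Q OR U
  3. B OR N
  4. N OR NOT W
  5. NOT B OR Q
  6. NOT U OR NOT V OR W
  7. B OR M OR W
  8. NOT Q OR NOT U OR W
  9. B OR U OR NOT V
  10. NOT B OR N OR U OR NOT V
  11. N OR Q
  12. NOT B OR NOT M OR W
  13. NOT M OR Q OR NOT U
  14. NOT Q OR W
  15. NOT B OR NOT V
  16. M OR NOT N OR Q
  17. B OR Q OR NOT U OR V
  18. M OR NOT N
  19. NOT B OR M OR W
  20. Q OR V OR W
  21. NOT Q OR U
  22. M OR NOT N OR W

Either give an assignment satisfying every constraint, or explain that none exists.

W = True, V = False, Q = True, M = True, U = True, B = False, N = True

Set W = True.
  then (N OR NOT W) forces N = True.
  then (M OR NOT N) forces M = True.
Set V = False.
  then (NOT N OR Q OR V) forces Q = True.
  then (NOT Q OR U) forces U = True.
Set B = False.
All clauses satisfied.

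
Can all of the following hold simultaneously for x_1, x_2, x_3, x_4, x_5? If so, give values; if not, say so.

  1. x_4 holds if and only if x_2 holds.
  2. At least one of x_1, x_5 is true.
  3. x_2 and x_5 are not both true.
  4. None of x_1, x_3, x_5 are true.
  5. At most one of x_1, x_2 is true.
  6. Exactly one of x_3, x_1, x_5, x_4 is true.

Case x_1 = True:
  Constraint (4) is violated (x_1=T) — contradiction.
Case x_1 = False:
  (2) with x_1=F forces x_5 = True.
  Constraint (4) is violated (x_5=T) — contradiction.
Both cases fail — unsatisfiable.

UNSATISFIABLE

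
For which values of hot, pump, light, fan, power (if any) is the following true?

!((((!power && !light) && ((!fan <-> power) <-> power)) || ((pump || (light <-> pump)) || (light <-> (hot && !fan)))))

hot: True; pump: False; light: True; fan: True; power: True

  !((((!power && !light) && ((!fan <-> power) <-> power)) || ((pump || (light <-> pump)) || (light <-> (hot && !fan))))) = True
    ((!power && !light) && ((!fan <-> power) <-> power)) || ((pump || (light <-> pump)) || (light <-> (hot && !fan))) = False
      (!power && !light) && ((!fan <-> power) <-> power) = False
        !power && !light = False
          !power = False
          !light = False
        (!fan <-> power) <-> power = False
          !fan <-> power = False
            !fan = False
      (pump || (light <-> pump)) || (light <-> (hot && !fan)) = False
        pump || (light <-> pump) = False
          light <-> pump = False
        light <-> (hot && !fan) = False
          hot && !fan = False
            !fan = False
The formula evaluates to True.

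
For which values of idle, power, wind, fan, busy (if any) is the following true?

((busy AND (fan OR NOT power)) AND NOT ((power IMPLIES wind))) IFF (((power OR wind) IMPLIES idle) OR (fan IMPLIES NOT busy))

idle = False; power = True; wind = True; fan = True; busy = True

  ((busy AND (fan OR NOT power)) AND NOT ((power IMPLIES wind))) IFF (((power OR wind) IMPLIES idle) OR (fan IMPLIES NOT busy)) = True
    (busy AND (fan OR NOT power)) AND NOT ((power IMPLIES wind)) = False
      busy AND (fan OR NOT power) = True
        fan OR NOT power = True
          NOT power = False
      NOT ((power IMPLIES wind)) = False
        power IMPLIES wind = True
    ((power OR wind) IMPLIES idle) OR (fan IMPLIES NOT busy) = False
      (power OR wind) IMPLIES idle = False
        power OR wind = True
      fan IMPLIES NOT busy = False
        NOT busy = False
The formula evaluates to True.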